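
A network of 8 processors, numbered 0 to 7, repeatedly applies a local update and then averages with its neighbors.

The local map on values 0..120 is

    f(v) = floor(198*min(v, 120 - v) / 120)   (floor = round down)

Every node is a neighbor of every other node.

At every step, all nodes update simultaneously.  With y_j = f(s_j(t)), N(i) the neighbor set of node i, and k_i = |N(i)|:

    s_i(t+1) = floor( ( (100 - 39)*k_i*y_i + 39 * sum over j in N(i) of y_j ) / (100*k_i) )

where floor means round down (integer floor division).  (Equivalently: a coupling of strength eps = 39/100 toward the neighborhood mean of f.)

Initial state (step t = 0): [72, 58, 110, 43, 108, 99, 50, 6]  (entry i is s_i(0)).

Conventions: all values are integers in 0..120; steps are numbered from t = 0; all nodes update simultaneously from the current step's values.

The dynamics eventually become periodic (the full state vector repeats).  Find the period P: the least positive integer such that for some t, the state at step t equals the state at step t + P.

Simulating step by step:
t=0: [72, 58, 110, 43, 108, 99, 50, 6]
t=1: [66, 75, 31, 61, 33, 41, 67, 27]
t=2: [80, 72, 59, 85, 61, 68, 79, 55]
t=3: [72, 79, 89, 67, 89, 82, 72, 85]
t=4: [73, 66, 57, 77, 57, 64, 73, 61]
t=5: [81, 87, 90, 77, 90, 89, 81, 92]
t=6: [60, 54, 52, 63, 52, 53, 60, 50]
t=7: [94, 89, 87, 92, 87, 88, 94, 85]
t=8: [45, 50, 52, 47, 52, 50, 45, 53]
t=9: [77, 81, 83, 78, 83, 81, 77, 84]
t=10: [67, 64, 62, 67, 62, 64, 67, 61]
t=11: [89, 91, 93, 89, 93, 91, 89, 94]
t=12: [49, 47, 45, 49, 45, 47, 49, 44]
t=13: [78, 76, 75, 78, 75, 76, 78, 74]
t=14: [70, 71, 72, 70, 72, 71, 70, 73]
t=15: [81, 80, 79, 81, 79, 80, 81, 78]
t=16: [64, 65, 66, 64, 66, 65, 64, 67]
t=17: [91, 90, 89, 91, 89, 90, 91, 88]
t=18: [47, 49, 50, 47, 50, 49, 47, 50]
t=19: [78, 79, 80, 78, 80, 79, 78, 80]
t=20: [68, 67, 66, 68, 66, 67, 68, 66]
t=21: [85, 87, 88, 85, 88, 87, 85, 88]
t=22: [55, 54, 53, 55, 53, 54, 55, 53]
t=23: [89, 88, 87, 89, 87, 88, 89, 87]
t=24: [51, 52, 53, 51, 53, 52, 51, 53]
t=25: [84, 85, 86, 84, 86, 85, 84, 86]
t=26: [58, 57, 56, 58, 56, 57, 58, 56]
t=27: [94, 93, 92, 94, 92, 93, 94, 92]
t=28: [42, 44, 45, 42, 45, 44, 42, 45]
t=29: [70, 71, 72, 70, 72, 71, 70, 72]
t=30: [81, 80, 79, 81, 79, 80, 81, 79]
t=31: [64, 65, 66, 64, 66, 65, 64, 66]
t=32: [91, 90, 89, 91, 89, 90, 91, 89]
t=33: [47, 49, 50, 47, 50, 49, 47, 50]

Answer: 15
Key observation: The state at step 18, [47, 49, 50, 47, 50, 49, 47, 50], reappears at step 33 — and no state repeats earlier — so the cycle the system enters has period 15.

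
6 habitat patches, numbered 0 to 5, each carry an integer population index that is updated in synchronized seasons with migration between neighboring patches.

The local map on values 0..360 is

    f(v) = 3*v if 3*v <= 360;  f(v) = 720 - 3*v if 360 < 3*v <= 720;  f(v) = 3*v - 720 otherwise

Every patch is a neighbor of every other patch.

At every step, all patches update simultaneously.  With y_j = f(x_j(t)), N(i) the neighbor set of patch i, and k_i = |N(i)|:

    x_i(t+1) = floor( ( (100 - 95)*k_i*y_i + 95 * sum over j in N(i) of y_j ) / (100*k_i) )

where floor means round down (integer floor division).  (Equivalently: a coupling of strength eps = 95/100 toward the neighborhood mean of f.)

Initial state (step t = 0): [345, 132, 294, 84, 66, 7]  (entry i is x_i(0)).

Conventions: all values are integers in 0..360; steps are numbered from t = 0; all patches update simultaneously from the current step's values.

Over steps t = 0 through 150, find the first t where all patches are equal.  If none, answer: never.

Simulating step by step:
t=0: [345, 132, 294, 84, 66, 7]  (not all equal)
t=1: [197, 196, 219, 206, 213, 238]  (not all equal)
t=2: [79, 78, 88, 83, 86, 96]  (not all equal)
t=3: [257, 257, 253, 255, 254, 250]  (not all equal)
t=4: [41, 41, 43, 42, 43, 44]  (not all equal)
t=5: [127, 127, 126, 127, 126, 126]  (not all equal)
t=6: [340, 340, 340, 340, 340, 340]  (all equal)

Answer: 6
Key observation: Synchronization is absorbing here: once all patches are equal they stay equal, and step 6 is the first all-equal step.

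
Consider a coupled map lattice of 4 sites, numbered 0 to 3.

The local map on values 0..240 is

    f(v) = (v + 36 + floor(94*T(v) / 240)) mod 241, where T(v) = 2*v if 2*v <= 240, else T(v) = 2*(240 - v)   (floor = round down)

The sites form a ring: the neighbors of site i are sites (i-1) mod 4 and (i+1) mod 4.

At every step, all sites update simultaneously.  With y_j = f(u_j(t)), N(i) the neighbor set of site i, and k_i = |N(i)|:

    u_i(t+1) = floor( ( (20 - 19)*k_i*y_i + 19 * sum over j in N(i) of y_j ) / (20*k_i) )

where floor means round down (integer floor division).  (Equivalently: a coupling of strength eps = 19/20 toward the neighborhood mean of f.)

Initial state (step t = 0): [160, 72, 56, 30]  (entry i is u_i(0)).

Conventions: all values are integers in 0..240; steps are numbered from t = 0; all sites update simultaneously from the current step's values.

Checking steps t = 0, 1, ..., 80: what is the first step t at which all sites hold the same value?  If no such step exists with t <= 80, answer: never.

Answer: never
Key observation: The state at step 15 reappears at step 21 — the system is in a cycle of period 6 from step 15 on.  No step 0..21 is synchronized, and the cycle repeats forever, so no step up to 80 (or ever) has all sites equal.

Derivation:
t=0: [160, 72, 56, 30]  (not all equal)
t=1: [121, 80, 126, 76]  (not all equal)
t=2: [166, 17, 166, 17]  (not all equal)
t=3: [63, 20, 63, 20]  (not all equal)
t=4: [74, 144, 74, 144]  (not all equal)
t=5: [21, 159, 21, 159]  (not all equal)
t=6: [19, 70, 19, 70]  (not all equal)
t=7: [155, 73, 155, 73]  (not all equal)
t=8: [158, 23, 158, 23]  (not all equal)
t=9: [74, 20, 74, 20]  (not all equal)
t=10: [75, 162, 75, 162]  (not all equal)
t=11: [25, 161, 25, 161]  (not all equal)
t=12: [20, 76, 20, 76]  (not all equal)
t=13: [166, 76, 166, 76]  (not all equal)
t=14: [163, 25, 163, 25]  (not all equal)
t=15: [76, 21, 76, 21]  (not all equal)
t=16: [77, 166, 77, 166]  (not all equal)
t=17: [25, 165, 25, 165]  (not all equal)
t=18: [21, 76, 21, 76]  (not all equal)
t=19: [166, 77, 166, 77]  (not all equal)
t=20: [165, 25, 165, 25]  (not all equal)
t=21: [76, 21, 76, 21]  (not all equal)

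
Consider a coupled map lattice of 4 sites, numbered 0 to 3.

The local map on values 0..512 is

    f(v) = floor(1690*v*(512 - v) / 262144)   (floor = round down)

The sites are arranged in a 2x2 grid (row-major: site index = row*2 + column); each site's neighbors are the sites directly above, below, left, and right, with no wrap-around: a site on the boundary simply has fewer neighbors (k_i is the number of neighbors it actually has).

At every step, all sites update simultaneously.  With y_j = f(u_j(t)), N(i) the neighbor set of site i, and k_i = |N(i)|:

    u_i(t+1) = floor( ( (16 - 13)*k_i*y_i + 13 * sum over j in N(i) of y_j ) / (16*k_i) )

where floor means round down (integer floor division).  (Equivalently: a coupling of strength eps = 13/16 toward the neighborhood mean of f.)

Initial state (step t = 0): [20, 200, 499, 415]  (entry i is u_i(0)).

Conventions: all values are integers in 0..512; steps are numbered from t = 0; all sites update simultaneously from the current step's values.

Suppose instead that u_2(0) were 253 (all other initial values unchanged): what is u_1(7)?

Simulating step by step:
t=0: [20, 200, 253, 415]
t=1: [346, 206, 209, 383]
t=2: [400, 355, 356, 390]
t=3: [345, 308, 308, 348]
t=4: [398, 375, 375, 397]
t=5: [323, 300, 300, 324]
t=6: [406, 395, 395, 406]
t=7: [293, 280, 280, 293]

Answer: u_1(7) = 280
Key observation: This trace re-runs the system from the modified initial state.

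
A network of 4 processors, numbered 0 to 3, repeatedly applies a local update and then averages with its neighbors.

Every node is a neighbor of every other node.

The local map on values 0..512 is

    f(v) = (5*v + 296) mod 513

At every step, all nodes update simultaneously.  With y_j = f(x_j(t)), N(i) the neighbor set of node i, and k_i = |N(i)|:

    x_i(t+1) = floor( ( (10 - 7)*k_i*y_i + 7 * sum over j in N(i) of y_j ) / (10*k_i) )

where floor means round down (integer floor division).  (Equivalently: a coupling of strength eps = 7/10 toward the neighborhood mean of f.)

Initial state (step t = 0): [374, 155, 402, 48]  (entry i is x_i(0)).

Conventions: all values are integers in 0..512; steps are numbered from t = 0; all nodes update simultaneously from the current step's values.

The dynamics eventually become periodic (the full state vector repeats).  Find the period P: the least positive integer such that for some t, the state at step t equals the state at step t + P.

Simulating step by step:
t=0: [374, 155, 402, 48]
t=1: [109, 104, 118, 103]
t=2: [325, 324, 328, 323]
t=3: [382, 381, 383, 381]
t=4: [152, 152, 153, 152]
t=5: [31, 31, 31, 31]
t=6: [451, 451, 451, 451]
t=7: [499, 499, 499, 499]
t=8: [226, 226, 226, 226]
t=9: [400, 400, 400, 400]
t=10: [244, 244, 244, 244]
t=11: [490, 490, 490, 490]
t=12: [181, 181, 181, 181]
t=13: [175, 175, 175, 175]
t=14: [145, 145, 145, 145]
t=15: [508, 508, 508, 508]
t=16: [271, 271, 271, 271]
t=17: [112, 112, 112, 112]
t=18: [343, 343, 343, 343]
t=19: [472, 472, 472, 472]
t=20: [91, 91, 91, 91]
t=21: [238, 238, 238, 238]
t=22: [460, 460, 460, 460]
t=23: [31, 31, 31, 31]

Answer: 18
Key observation: The state at step 5, [31, 31, 31, 31], reappears at step 23 — and no state repeats earlier — so the cycle the system enters has period 18.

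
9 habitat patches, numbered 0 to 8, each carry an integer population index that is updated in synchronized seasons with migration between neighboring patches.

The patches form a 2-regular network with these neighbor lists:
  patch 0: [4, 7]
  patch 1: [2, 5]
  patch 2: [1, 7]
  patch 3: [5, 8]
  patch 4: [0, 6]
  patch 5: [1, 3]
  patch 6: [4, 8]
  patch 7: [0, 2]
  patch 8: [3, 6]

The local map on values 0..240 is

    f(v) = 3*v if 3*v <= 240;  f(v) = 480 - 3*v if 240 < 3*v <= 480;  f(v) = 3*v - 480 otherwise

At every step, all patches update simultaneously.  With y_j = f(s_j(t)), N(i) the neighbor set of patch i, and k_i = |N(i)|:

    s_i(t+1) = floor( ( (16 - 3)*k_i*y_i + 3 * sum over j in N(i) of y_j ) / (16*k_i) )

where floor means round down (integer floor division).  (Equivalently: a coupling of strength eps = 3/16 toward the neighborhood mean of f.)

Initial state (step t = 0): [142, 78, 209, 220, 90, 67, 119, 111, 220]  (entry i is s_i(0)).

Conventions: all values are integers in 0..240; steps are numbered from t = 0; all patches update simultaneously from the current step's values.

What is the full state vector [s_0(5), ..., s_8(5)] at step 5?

Simulating step by step:
t=0: [142, 78, 209, 220, 90, 67, 119, 111, 220]
t=1: [77, 222, 155, 181, 187, 202, 136, 138, 174]
t=2: [201, 164, 35, 66, 94, 125, 70, 76, 46]
t=3: [139, 29, 107, 183, 192, 105, 202, 206, 150]
t=4: [73, 101, 150, 74, 95, 148, 114, 132, 42]
t=5: [204, 150, 48, 195, 191, 66, 142, 91, 136]

Answer: [204, 150, 48, 195, 191, 66, 142, 91, 136]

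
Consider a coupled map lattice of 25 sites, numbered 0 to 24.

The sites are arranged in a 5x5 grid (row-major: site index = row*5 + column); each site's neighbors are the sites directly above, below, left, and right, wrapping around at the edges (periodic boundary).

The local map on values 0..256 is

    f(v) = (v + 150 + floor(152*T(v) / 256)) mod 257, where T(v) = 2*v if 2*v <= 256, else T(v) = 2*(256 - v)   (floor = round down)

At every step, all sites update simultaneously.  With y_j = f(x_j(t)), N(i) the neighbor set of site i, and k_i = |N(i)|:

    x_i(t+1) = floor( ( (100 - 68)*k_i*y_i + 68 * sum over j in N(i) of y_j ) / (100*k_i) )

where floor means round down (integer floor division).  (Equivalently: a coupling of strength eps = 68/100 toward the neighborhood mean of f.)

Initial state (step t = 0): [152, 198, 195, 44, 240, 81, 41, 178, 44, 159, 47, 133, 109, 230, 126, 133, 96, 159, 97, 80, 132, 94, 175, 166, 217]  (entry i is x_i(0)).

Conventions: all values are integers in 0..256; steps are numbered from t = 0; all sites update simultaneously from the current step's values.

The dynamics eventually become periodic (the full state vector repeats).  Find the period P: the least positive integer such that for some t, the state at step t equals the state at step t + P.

Simulating step by step:
t=0: [152, 198, 195, 44, 240, 81, 41, 178, 44, 159, 47, 133, 109, 230, 126, 133, 96, 159, 97, 80, 132, 94, 175, 166, 217]
t=1: [147, 163, 175, 201, 173, 162, 172, 184, 202, 161, 179, 178, 153, 159, 162, 156, 136, 138, 127, 123, 156, 133, 152, 166, 144]
t=2: [166, 166, 163, 161, 165, 165, 164, 163, 162, 164, 164, 165, 166, 166, 164, 166, 169, 169, 167, 166, 168, 169, 168, 166, 166]
t=3: [165, 165, 165, 165, 165, 165, 165, 165, 165, 166, 165, 165, 165, 165, 165, 165, 165, 165, 165, 165, 165, 165, 165, 165, 165]
t=4: [166, 166, 166, 166, 165, 165, 166, 166, 165, 165, 166, 166, 166, 166, 165, 166, 166, 166, 166, 166, 166, 166, 166, 166, 166]
t=5: [165, 165, 165, 165, 165, 165, 165, 165, 165, 166, 165, 165, 165, 165, 165, 165, 165, 165, 165, 165, 165, 165, 165, 165, 165]

Answer: 2
Key observation: The state at step 3, [165, 165, 165, 165, 165, 165, 165, 165, 165, 166, 165, 165, 165, 165, 165, 165, 165, 165, 165, 165, 165, 165, 165, 165, 165], reappears at step 5 — and no state repeats earlier — so the cycle the system enters has period 2.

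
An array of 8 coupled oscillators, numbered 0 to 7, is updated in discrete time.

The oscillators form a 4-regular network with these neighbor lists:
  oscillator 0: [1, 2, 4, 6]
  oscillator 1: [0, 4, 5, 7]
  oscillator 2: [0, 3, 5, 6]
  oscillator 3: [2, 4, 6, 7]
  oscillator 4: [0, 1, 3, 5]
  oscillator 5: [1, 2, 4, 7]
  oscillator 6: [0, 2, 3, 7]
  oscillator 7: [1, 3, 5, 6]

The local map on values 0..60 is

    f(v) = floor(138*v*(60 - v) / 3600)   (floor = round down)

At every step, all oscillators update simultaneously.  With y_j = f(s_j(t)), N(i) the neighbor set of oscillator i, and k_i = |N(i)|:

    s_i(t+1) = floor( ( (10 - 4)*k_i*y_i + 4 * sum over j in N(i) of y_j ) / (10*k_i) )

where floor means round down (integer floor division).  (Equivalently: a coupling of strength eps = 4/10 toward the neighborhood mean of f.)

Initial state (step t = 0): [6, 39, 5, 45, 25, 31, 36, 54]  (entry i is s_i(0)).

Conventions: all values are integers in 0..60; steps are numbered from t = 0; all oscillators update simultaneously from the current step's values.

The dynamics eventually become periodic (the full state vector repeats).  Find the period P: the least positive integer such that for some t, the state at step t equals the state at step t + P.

Answer: 2
Key observation: The state at step 3, [34, 34, 34, 34, 34, 34, 34, 34], reappears at step 5 — and no state repeats earlier — so the cycle the system enters has period 2.

Derivation:
t=0: [6, 39, 5, 45, 25, 31, 36, 54]
t=1: [17, 27, 16, 23, 30, 29, 25, 19]
t=2: [29, 32, 28, 31, 33, 32, 31, 30]
t=3: [34, 34, 34, 34, 34, 34, 34, 34]
t=4: [33, 33, 33, 33, 33, 33, 33, 33]
t=5: [34, 34, 34, 34, 34, 34, 34, 34]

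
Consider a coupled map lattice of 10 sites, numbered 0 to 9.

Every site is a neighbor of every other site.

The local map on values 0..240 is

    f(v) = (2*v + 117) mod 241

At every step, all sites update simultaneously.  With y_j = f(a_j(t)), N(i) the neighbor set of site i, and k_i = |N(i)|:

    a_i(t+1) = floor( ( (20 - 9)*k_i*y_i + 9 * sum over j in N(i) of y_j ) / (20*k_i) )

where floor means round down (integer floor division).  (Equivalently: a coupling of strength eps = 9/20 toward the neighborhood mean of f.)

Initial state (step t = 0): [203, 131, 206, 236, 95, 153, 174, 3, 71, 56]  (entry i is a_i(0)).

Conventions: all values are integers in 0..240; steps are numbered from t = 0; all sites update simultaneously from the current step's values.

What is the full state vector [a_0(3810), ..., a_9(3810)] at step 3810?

Answer: [181, 109, 64, 94, 73, 131, 152, 102, 169, 155]
Key observation: The state at step 6, [186, 114, 189, 99, 78, 136, 157, 107, 174, 160], reappears at step 15: the system is in a cycle of period 9 from step 6 on.  Therefore the state at step 3810 equals the state at step 6 + ((3810 - 6) mod 9) = 12, which is [181, 109, 64, 94, 73, 131, 152, 102, 169, 155].

Derivation:
t=0: [203, 131, 206, 236, 95, 153, 174, 3, 71, 56]
t=1: [79, 127, 82, 112, 91, 149, 170, 120, 67, 173]
t=2: [72, 120, 75, 105, 84, 142, 163, 113, 60, 166]
t=3: [70, 118, 73, 103, 82, 140, 161, 111, 178, 164]
t=4: [66, 114, 69, 99, 78, 136, 157, 107, 174, 160]
t=5: [58, 106, 61, 91, 70, 128, 149, 99, 166, 152]
t=6: [186, 114, 189, 99, 78, 136, 157, 107, 174, 160]
t=7: [57, 105, 60, 90, 69, 127, 148, 98, 165, 151]
t=8: [184, 112, 187, 97, 76, 134, 155, 105, 172, 158]
t=9: [53, 101, 56, 86, 65, 123, 144, 94, 161, 147]
t=10: [176, 104, 179, 89, 68, 126, 147, 97, 164, 150]
t=11: [182, 110, 185, 95, 74, 132, 153, 103, 170, 156]
t=12: [181, 109, 64, 94, 73, 131, 152, 102, 169, 155]
t=13: [180, 108, 63, 93, 72, 130, 151, 101, 168, 154]
t=14: [178, 106, 61, 91, 70, 128, 149, 99, 166, 152]
t=15: [186, 114, 189, 99, 78, 136, 157, 107, 174, 160]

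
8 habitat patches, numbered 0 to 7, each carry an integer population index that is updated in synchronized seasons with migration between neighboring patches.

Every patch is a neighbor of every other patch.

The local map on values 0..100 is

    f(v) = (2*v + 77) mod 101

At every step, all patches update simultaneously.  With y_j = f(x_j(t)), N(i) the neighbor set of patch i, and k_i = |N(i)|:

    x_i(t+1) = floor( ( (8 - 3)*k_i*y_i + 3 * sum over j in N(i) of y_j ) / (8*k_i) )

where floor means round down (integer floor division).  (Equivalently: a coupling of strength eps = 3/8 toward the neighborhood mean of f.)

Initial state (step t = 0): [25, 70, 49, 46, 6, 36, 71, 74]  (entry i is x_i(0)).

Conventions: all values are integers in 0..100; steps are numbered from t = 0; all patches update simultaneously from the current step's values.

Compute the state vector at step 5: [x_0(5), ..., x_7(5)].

Answer: [34, 30, 71, 66, 19, 55, 33, 40]

Derivation:
t=0: [25, 70, 49, 46, 6, 36, 71, 74]
t=1: [34, 27, 61, 58, 70, 46, 29, 32]
t=2: [47, 39, 78, 75, 31, 61, 41, 45]
t=3: [63, 54, 41, 37, 45, 79, 56, 61]
t=4: [26, 73, 58, 54, 63, 44, 75, 81]
t=5: [34, 30, 71, 66, 19, 55, 33, 40]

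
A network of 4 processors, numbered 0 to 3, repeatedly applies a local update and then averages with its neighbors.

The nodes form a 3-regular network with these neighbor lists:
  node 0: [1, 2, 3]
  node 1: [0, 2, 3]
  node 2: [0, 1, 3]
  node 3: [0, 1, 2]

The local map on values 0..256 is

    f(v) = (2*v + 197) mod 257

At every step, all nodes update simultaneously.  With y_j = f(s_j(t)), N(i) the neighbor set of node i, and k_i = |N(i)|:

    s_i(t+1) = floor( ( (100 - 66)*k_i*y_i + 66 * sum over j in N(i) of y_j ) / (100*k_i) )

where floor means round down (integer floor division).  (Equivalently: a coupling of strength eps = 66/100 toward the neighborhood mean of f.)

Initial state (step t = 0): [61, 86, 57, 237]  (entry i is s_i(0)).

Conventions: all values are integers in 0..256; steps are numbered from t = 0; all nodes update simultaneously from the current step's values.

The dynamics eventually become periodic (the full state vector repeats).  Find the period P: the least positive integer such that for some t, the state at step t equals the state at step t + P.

Simulating step by step:
t=0: [61, 86, 57, 237]
t=1: [92, 98, 91, 103]
t=2: [131, 132, 130, 133]
t=3: [202, 203, 202, 203]
t=4: [87, 88, 87, 88]
t=5: [114, 115, 114, 115]
t=6: [168, 169, 168, 169]
t=7: [19, 20, 19, 20]
t=8: [235, 236, 235, 236]
t=9: [153, 154, 153, 154]
t=10: [246, 247, 246, 247]
t=11: [175, 176, 175, 176]
t=12: [33, 34, 33, 34]
t=13: [6, 7, 6, 7]
t=14: [209, 210, 209, 210]
t=15: [101, 102, 101, 102]
t=16: [142, 143, 142, 143]
t=17: [224, 225, 224, 225]
t=18: [131, 132, 131, 132]
t=19: [202, 203, 202, 203]

Answer: 16
Key observation: The state at step 3, [202, 203, 202, 203], reappears at step 19 — and no state repeats earlier — so the cycle the system enters has period 16.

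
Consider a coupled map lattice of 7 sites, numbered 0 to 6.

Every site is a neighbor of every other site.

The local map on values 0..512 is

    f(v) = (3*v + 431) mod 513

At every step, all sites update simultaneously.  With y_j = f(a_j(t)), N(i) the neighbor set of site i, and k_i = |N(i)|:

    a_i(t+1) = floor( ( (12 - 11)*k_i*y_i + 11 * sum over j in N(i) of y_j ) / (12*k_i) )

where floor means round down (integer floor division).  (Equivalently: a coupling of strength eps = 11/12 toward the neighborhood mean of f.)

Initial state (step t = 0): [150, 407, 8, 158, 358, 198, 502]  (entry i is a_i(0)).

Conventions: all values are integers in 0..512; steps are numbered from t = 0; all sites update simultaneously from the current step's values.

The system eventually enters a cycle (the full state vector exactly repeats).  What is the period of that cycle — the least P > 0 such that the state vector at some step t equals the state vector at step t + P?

Simulating step by step:
t=0: [150, 407, 8, 158, 358, 198, 502]
t=1: [389, 407, 383, 387, 381, 379, 387]
t=2: [54, 50, 55, 54, 56, 56, 54]
t=3: [80, 81, 80, 80, 80, 80, 80]
t=4: [158, 158, 158, 158, 158, 158, 158]
t=5: [392, 392, 392, 392, 392, 392, 392]
t=6: [68, 68, 68, 68, 68, 68, 68]
t=7: [122, 122, 122, 122, 122, 122, 122]
t=8: [284, 284, 284, 284, 284, 284, 284]
t=9: [257, 257, 257, 257, 257, 257, 257]
t=10: [176, 176, 176, 176, 176, 176, 176]
t=11: [446, 446, 446, 446, 446, 446, 446]
t=12: [230, 230, 230, 230, 230, 230, 230]
t=13: [95, 95, 95, 95, 95, 95, 95]
t=14: [203, 203, 203, 203, 203, 203, 203]
t=15: [14, 14, 14, 14, 14, 14, 14]
t=16: [473, 473, 473, 473, 473, 473, 473]
t=17: [311, 311, 311, 311, 311, 311, 311]
t=18: [338, 338, 338, 338, 338, 338, 338]
t=19: [419, 419, 419, 419, 419, 419, 419]
t=20: [149, 149, 149, 149, 149, 149, 149]
t=21: [365, 365, 365, 365, 365, 365, 365]
t=22: [500, 500, 500, 500, 500, 500, 500]
t=23: [392, 392, 392, 392, 392, 392, 392]

Answer: 18
Key observation: The state at step 5, [392, 392, 392, 392, 392, 392, 392], reappears at step 23 — and no state repeats earlier — so the cycle the system enters has period 18.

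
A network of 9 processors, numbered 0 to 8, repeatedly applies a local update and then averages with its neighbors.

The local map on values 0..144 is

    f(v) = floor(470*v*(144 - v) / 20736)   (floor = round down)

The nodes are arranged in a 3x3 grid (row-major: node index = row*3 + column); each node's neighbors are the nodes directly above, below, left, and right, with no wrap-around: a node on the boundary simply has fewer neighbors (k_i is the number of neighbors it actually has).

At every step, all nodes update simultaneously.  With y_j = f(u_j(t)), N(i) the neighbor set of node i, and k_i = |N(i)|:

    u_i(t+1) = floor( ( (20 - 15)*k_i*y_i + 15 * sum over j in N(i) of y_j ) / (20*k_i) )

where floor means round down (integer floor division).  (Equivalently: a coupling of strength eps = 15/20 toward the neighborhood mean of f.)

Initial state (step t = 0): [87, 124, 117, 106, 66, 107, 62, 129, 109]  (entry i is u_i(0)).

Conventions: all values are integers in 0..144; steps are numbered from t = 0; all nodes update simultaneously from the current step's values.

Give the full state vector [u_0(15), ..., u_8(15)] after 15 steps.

Answer: [71, 71, 71, 71, 71, 71, 71, 71, 71]

Derivation:
t=0: [87, 124, 117, 106, 66, 107, 62, 129, 109]
t=1: [83, 88, 72, 108, 81, 90, 79, 90, 71]
t=2: [103, 114, 112, 108, 107, 114, 103, 114, 111]
t=3: [85, 85, 78, 91, 82, 82, 85, 86, 78]
t=4: [111, 114, 114, 112, 113, 115, 111, 114, 114]
t=5: [80, 79, 76, 81, 77, 77, 80, 79, 76]
t=6: [115, 116, 116, 115, 115, 116, 115, 116, 116]
t=7: [74, 74, 73, 75, 73, 73, 74, 74, 73]
t=8: [117, 117, 117, 117, 117, 117, 117, 117, 117]
t=9: [71, 71, 71, 71, 71, 71, 71, 71, 71]
t=10: [117, 117, 117, 117, 117, 117, 117, 117, 117]
t=11: [71, 71, 71, 71, 71, 71, 71, 71, 71]
t=12: [117, 117, 117, 117, 117, 117, 117, 117, 117]
t=13: [71, 71, 71, 71, 71, 71, 71, 71, 71]
t=14: [117, 117, 117, 117, 117, 117, 117, 117, 117]
t=15: [71, 71, 71, 71, 71, 71, 71, 71, 71]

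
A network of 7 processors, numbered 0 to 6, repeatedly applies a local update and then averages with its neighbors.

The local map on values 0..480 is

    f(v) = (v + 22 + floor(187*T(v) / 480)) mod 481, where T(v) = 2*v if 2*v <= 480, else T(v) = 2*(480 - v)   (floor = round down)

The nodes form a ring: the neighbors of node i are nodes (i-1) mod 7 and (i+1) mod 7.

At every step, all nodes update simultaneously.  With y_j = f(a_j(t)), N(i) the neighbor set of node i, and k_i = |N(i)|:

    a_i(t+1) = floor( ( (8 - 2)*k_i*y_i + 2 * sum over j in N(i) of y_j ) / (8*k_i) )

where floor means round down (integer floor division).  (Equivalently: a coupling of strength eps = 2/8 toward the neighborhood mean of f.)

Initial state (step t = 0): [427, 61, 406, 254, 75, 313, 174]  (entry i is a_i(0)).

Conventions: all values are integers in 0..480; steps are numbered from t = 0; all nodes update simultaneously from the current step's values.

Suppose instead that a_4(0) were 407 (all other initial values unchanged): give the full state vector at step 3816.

Answer: [246, 277, 406, 258, 421, 396, 92]
Key observation: The state at step 25, [417, 399, 116, 340, 62, 25, 195], reappears at step 29: the system is in a cycle of period 4 from step 25 on.  Therefore the state at step 3816 equals the state at step 25 + ((3816 - 25) mod 4) = 28, which is [246, 277, 406, 258, 421, 396, 92].

Derivation:
t=0: [427, 61, 406, 254, 407, 313, 174]
t=1: [64, 99, 75, 340, 117, 390, 307]
t=2: [183, 184, 199, 401, 231, 87, 364]
t=3: [363, 352, 326, 103, 346, 245, 422]
t=4: [417, 472, 435, 271, 435, 397, 121]
t=5: [37, 16, 67, 344, 65, 32, 178]
t=6: [113, 66, 170, 388, 171, 117, 274]
t=7: [241, 172, 260, 81, 273, 270, 398]
t=8: [378, 358, 401, 238, 419, 398, 114]
t=9: [446, 416, 117, 335, 61, 30, 228]
t=10: [63, 34, 231, 396, 165, 125, 331]
t=11: [169, 132, 334, 94, 267, 281, 399]
t=12: [273, 290, 407, 257, 421, 400, 99]
t=13: [424, 402, 117, 340, 62, 27, 205]
t=14: [54, 32, 231, 398, 166, 117, 299]
t=15: [156, 127, 334, 95, 266, 269, 390]
t=16: [255, 281, 406, 258, 421, 398, 95]
t=17: [420, 400, 116, 340, 62, 26, 200]
t=18: [52, 31, 230, 398, 166, 114, 292]
t=19: [152, 125, 333, 95, 266, 265, 387]
t=20: [249, 278, 406, 258, 421, 397, 93]
t=21: [418, 399, 116, 340, 62, 25, 196]
t=22: [51, 31, 230, 398, 166, 112, 286]
t=23: [151, 125, 333, 95, 265, 262, 385]
t=24: [248, 277, 406, 258, 421, 396, 92]
t=25: [417, 399, 116, 340, 62, 25, 195]
t=26: [51, 31, 230, 398, 166, 112, 285]
t=27: [150, 125, 333, 95, 265, 262, 385]
t=28: [246, 277, 406, 258, 421, 396, 92]
t=29: [417, 399, 116, 340, 62, 25, 195]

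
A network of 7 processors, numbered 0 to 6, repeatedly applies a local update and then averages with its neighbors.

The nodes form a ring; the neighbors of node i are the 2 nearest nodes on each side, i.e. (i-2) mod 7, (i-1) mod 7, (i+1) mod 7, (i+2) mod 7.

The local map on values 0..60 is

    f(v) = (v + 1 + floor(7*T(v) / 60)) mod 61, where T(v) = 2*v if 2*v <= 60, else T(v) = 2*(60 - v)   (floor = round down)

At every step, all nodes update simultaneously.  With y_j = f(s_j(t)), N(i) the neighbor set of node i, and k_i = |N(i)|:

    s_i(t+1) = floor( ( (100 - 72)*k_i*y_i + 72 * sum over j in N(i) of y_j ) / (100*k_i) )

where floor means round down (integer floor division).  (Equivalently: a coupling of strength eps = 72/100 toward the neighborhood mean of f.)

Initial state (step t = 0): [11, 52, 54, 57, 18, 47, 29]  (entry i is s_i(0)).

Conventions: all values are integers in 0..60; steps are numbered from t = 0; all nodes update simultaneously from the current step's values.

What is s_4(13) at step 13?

Simulating step by step:
t=0: [11, 52, 54, 57, 18, 47, 29]
t=1: [39, 44, 42, 49, 42, 37, 35]
t=2: [44, 46, 47, 47, 46, 45, 44]
t=3: [49, 49, 50, 50, 49, 49, 48]
t=4: [52, 52, 52, 52, 52, 52, 51]
t=5: [54, 54, 54, 54, 54, 54, 54]
t=6: [56, 56, 56, 56, 56, 56, 56]
t=7: [57, 57, 57, 57, 57, 57, 57]
t=8: [58, 58, 58, 58, 58, 58, 58]
t=9: [59, 59, 59, 59, 59, 59, 59]
t=10: [60, 60, 60, 60, 60, 60, 60]
t=11: [0, 0, 0, 0, 0, 0, 0]
t=12: [1, 1, 1, 1, 1, 1, 1]
t=13: [2, 2, 2, 2, 2, 2, 2]

Answer: s_4(13) = 2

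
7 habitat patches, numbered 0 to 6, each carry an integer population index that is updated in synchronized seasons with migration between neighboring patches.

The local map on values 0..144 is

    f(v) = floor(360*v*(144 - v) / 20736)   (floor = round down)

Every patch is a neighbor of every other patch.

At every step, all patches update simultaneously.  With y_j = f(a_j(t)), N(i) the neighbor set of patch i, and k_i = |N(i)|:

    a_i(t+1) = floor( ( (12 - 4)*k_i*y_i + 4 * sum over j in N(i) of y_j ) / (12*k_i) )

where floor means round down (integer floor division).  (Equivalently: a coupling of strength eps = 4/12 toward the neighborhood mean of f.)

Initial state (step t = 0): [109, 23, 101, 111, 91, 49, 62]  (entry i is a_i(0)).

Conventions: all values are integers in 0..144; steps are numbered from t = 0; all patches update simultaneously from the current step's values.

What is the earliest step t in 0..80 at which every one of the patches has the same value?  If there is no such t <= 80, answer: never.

Simulating step by step:
t=0: [109, 23, 101, 111, 91, 49, 62]  (not all equal)
t=1: [68, 57, 73, 66, 78, 76, 81]  (not all equal)
t=2: [88, 86, 88, 88, 88, 88, 88]  (not all equal)
t=3: [85, 85, 85, 85, 85, 85, 85]  (all equal)

Answer: 3
Key observation: Synchronization is absorbing here: once all patches are equal they stay equal, and step 3 is the first all-equal step.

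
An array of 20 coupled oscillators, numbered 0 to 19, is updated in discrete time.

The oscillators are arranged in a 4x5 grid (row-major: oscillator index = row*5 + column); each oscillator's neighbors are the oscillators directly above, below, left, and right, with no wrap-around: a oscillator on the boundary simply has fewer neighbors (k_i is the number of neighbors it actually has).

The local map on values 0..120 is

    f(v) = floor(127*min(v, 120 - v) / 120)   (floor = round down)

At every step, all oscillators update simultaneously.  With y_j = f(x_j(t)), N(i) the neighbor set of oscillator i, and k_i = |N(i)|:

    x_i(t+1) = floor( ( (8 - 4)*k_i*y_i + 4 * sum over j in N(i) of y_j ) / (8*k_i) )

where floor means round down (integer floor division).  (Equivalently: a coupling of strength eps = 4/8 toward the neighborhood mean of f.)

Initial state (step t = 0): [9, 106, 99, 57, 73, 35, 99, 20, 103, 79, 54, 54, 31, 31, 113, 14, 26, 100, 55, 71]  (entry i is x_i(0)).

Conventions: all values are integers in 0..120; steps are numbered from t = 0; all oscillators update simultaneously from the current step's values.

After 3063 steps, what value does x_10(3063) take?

Answer: x_10(3063) = 61
Key observation: The state at step 22, [61, 61, 61, 62, 61, 61, 61, 61, 61, 61, 61, 61, 61, 61, 61, 62, 62, 61, 61, 61], reappears at step 24: the system is in a cycle of period 2 from step 22 on.  Therefore the state at step 3063 equals the state at step 22 + ((3063 - 22) mod 2) = 23, which is [62, 62, 61, 61, 61, 62, 62, 62, 61, 62, 61, 61, 62, 62, 62, 61, 61, 61, 62, 62].

Derivation:
t=0: [9, 106, 99, 57, 73, 35, 99, 20, 103, 79, 54, 54, 31, 31, 113, 14, 26, 100, 55, 71]
t=1: [17, 15, 26, 44, 50, 33, 27, 22, 28, 33, 46, 45, 32, 30, 24, 28, 28, 30, 46, 41]
t=2: [20, 19, 27, 41, 46, 32, 28, 26, 31, 34, 42, 40, 33, 32, 30, 33, 32, 33, 41, 39]
t=3: [23, 23, 29, 39, 43, 32, 29, 28, 33, 36, 40, 38, 34, 34, 33, 36, 34, 35, 39, 39]
t=4: [26, 26, 30, 38, 42, 32, 30, 30, 34, 37, 39, 37, 35, 35, 36, 38, 36, 37, 39, 39]
t=5: [28, 28, 31, 38, 41, 33, 31, 32, 35, 39, 39, 37, 36, 37, 38, 39, 38, 38, 40, 40]
t=6: [30, 30, 33, 38, 41, 34, 32, 33, 37, 40, 39, 38, 37, 39, 40, 40, 40, 40, 41, 41]
t=7: [32, 31, 34, 39, 42, 35, 34, 35, 39, 41, 40, 39, 39, 40, 42, 41, 41, 41, 42, 42]
t=8: [33, 33, 35, 40, 43, 36, 35, 37, 40, 43, 41, 40, 40, 42, 43, 42, 42, 42, 43, 44]
t=9: [35, 35, 37, 41, 44, 38, 37, 39, 42, 44, 42, 41, 42, 43, 45, 43, 43, 43, 44, 45]
t=10: [37, 37, 39, 43, 45, 40, 39, 41, 43, 45, 43, 43, 43, 45, 46, 44, 44, 45, 45, 46]
t=11: [39, 39, 41, 44, 46, 41, 41, 43, 45, 46, 44, 44, 45, 46, 47, 45, 46, 46, 47, 47]
t=12: [41, 41, 43, 46, 47, 43, 43, 45, 46, 48, 45, 46, 46, 48, 48, 47, 47, 48, 48, 49]
t=13: [43, 43, 45, 47, 49, 45, 45, 46, 48, 49, 47, 47, 48, 49, 50, 48, 49, 49, 50, 50]
t=14: [45, 45, 47, 49, 50, 47, 47, 48, 49, 51, 48, 49, 49, 51, 51, 50, 50, 51, 51, 52]
t=15: [47, 47, 49, 50, 52, 48, 49, 50, 51, 52, 50, 50, 51, 52, 53, 51, 52, 52, 53, 54]
t=16: [49, 49, 51, 52, 54, 50, 50, 52, 53, 54, 51, 52, 53, 54, 55, 53, 54, 54, 55, 56]
t=17: [51, 51, 53, 55, 56, 52, 52, 54, 56, 57, 53, 54, 56, 57, 57, 55, 56, 57, 57, 58]
t=18: [53, 53, 56, 58, 59, 54, 55, 57, 58, 59, 56, 57, 58, 59, 60, 57, 58, 59, 60, 60]
t=19: [56, 56, 59, 60, 61, 57, 58, 59, 61, 62, 59, 59, 61, 62, 62, 60, 60, 61, 62, 63]
t=20: [59, 59, 61, 62, 62, 60, 60, 61, 61, 61, 61, 62, 61, 61, 60, 62, 62, 62, 61, 60]
t=21: [62, 62, 61, 61, 61, 62, 62, 62, 61, 62, 61, 61, 61, 62, 62, 61, 61, 61, 62, 62]
t=22: [61, 61, 61, 62, 61, 61, 61, 61, 61, 61, 61, 61, 61, 61, 61, 62, 62, 61, 61, 61]
t=23: [62, 62, 61, 61, 61, 62, 62, 62, 61, 62, 61, 61, 62, 62, 62, 61, 61, 61, 62, 62]
t=24: [61, 61, 61, 62, 61, 61, 61, 61, 61, 61, 61, 61, 61, 61, 61, 62, 62, 61, 61, 61]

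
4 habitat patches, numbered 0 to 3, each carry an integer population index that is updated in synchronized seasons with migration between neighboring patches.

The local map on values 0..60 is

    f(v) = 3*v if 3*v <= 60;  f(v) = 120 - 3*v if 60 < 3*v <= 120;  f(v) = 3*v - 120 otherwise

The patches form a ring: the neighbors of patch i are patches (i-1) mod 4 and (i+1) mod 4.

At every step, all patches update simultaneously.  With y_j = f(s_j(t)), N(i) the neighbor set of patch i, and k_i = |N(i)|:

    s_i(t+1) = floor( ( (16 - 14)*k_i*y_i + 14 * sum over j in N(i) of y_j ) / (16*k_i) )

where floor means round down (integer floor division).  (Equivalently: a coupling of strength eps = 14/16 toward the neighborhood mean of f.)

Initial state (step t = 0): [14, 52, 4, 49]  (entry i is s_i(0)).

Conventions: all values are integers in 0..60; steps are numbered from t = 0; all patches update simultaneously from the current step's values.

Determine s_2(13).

Answer: s_2(13) = 42

Derivation:
t=0: [14, 52, 4, 49]
t=1: [32, 28, 29, 27]
t=2: [35, 29, 36, 29]
t=3: [30, 15, 30, 15]
t=4: [43, 31, 43, 31]
t=5: [24, 11, 24, 11]
t=6: [34, 46, 34, 46]
t=7: [18, 18, 18, 18]
t=8: [54, 54, 54, 54]
t=9: [42, 42, 42, 42]
t=10: [6, 6, 6, 6]
t=11: [18, 18, 18, 18]
t=12: [54, 54, 54, 54]
t=13: [42, 42, 42, 42]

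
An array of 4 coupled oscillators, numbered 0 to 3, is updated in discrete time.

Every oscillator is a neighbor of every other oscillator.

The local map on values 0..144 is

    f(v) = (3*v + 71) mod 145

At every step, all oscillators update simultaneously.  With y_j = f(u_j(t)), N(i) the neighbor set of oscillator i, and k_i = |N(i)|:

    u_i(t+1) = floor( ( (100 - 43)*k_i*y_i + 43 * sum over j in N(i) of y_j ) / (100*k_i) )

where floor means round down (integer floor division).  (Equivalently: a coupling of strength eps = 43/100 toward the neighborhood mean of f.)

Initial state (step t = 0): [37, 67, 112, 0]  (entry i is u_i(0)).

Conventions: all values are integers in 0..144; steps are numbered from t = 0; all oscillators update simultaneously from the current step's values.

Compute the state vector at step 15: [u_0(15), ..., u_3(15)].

Simulating step by step:
t=0: [37, 67, 112, 0]
t=1: [66, 104, 100, 80]
t=2: [98, 85, 80, 54]
t=3: [63, 46, 40, 69]
t=4: [100, 78, 70, 108]
t=5: [82, 54, 106, 93]
t=6: [50, 76, 81, 64]
t=7: [64, 36, 42, 82]
t=8: [83, 47, 55, 44]
t=9: [48, 63, 74, 60]
t=10: [72, 91, 43, 87]
t=11: [102, 65, 65, 59]
t=12: [99, 113, 113, 105]
t=13: [92, 110, 110, 100]
t=14: [75, 98, 98, 86]
t=15: [30, 59, 59, 44]

Answer: [30, 59, 59, 44]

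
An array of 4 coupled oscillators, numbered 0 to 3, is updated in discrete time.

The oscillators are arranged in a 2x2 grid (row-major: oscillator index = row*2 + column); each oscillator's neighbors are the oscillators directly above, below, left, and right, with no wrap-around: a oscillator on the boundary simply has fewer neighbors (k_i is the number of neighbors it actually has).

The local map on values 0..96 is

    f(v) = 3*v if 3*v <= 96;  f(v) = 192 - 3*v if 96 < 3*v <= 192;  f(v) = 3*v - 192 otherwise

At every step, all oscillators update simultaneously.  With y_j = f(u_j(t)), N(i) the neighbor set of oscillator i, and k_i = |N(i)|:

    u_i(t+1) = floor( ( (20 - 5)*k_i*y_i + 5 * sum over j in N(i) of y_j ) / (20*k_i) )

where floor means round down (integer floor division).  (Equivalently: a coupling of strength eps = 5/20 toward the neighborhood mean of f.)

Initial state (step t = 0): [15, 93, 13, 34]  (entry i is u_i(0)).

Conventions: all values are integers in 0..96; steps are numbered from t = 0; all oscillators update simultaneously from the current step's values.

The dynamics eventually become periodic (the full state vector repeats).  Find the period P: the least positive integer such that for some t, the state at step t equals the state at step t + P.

Answer: 6
Key observation: The state at step 42, [12, 30, 30, 12], reappears at step 48 — and no state repeats earlier — so the cycle the system enters has period 6.

Derivation:
t=0: [15, 93, 13, 34]
t=1: [49, 82, 46, 83]
t=2: [47, 53, 53, 56]
t=3: [46, 34, 34, 26]
t=4: [63, 84, 84, 81]
t=5: [17, 51, 51, 53]
t=6: [48, 39, 39, 34]
t=7: [54, 73, 73, 86]
t=8: [29, 32, 32, 56]
t=9: [89, 85, 85, 42]
t=10: [72, 64, 64, 65]
t=11: [18, 3, 3, 2]
t=12: [42, 14, 14, 6]
t=13: [60, 42, 42, 24]
t=14: [25, 60, 60, 70]
t=15: [59, 20, 20, 16]
t=16: [26, 52, 52, 51]
t=17: [67, 41, 41, 38]
t=18: [24, 62, 62, 75]
t=19: [55, 17, 17, 26]
t=20: [33, 51, 51, 71]
t=21: [79, 43, 43, 25]
t=22: [49, 62, 62, 72]
t=23: [35, 13, 13, 19]
t=24: [75, 47, 47, 52]
t=25: [37, 46, 46, 39]
t=26: [74, 60, 60, 69]
t=27: [25, 14, 14, 14]
t=28: [66, 46, 46, 42]
t=29: [18, 49, 49, 63]
t=30: [51, 40, 40, 13]
t=31: [47, 63, 63, 47]
t=32: [39, 15, 15, 39]
t=33: [67, 52, 52, 67]
t=34: [15, 29, 29, 15]
t=35: [55, 76, 76, 55]
t=36: [29, 33, 33, 29]
t=37: [88, 91, 91, 88]
t=38: [74, 78, 78, 74]
t=39: [33, 39, 39, 33]
t=40: [88, 79, 79, 88]
t=41: [65, 51, 51, 65]
t=42: [12, 30, 30, 12]
t=43: [49, 76, 76, 49]
t=44: [42, 38, 38, 42]
t=45: [69, 75, 75, 69]
t=46: [19, 28, 28, 19]
t=47: [63, 77, 77, 63]
t=48: [12, 30, 30, 12]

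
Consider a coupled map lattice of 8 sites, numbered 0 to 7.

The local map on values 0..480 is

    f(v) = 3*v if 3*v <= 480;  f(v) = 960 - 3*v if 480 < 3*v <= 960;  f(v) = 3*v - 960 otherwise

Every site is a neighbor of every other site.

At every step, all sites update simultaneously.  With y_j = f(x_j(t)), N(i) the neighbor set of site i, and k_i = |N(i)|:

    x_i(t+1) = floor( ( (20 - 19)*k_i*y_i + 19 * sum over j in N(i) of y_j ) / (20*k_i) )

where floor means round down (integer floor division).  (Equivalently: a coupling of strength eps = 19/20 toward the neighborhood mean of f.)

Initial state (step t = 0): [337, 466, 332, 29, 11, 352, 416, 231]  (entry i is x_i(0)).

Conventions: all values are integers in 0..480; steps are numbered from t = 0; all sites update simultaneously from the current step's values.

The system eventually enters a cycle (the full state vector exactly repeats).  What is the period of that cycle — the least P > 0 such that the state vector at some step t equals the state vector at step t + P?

Simulating step by step:
t=0: [337, 466, 332, 29, 11, 352, 416, 231]
t=1: [171, 138, 172, 168, 173, 167, 151, 153]
t=2: [446, 449, 446, 445, 447, 445, 446, 445]
t=3: [378, 377, 378, 378, 378, 378, 378, 378]
t=4: [173, 173, 173, 173, 173, 173, 173, 173]
t=5: [441, 441, 441, 441, 441, 441, 441, 441]
t=6: [363, 363, 363, 363, 363, 363, 363, 363]
t=7: [129, 129, 129, 129, 129, 129, 129, 129]
t=8: [387, 387, 387, 387, 387, 387, 387, 387]
t=9: [201, 201, 201, 201, 201, 201, 201, 201]
t=10: [357, 357, 357, 357, 357, 357, 357, 357]
t=11: [111, 111, 111, 111, 111, 111, 111, 111]
t=12: [333, 333, 333, 333, 333, 333, 333, 333]
t=13: [39, 39, 39, 39, 39, 39, 39, 39]
t=14: [117, 117, 117, 117, 117, 117, 117, 117]
t=15: [351, 351, 351, 351, 351, 351, 351, 351]
t=16: [93, 93, 93, 93, 93, 93, 93, 93]
t=17: [279, 279, 279, 279, 279, 279, 279, 279]
t=18: [123, 123, 123, 123, 123, 123, 123, 123]
t=19: [369, 369, 369, 369, 369, 369, 369, 369]
t=20: [147, 147, 147, 147, 147, 147, 147, 147]
t=21: [441, 441, 441, 441, 441, 441, 441, 441]

Answer: 16
Key observation: The state at step 5, [441, 441, 441, 441, 441, 441, 441, 441], reappears at step 21 — and no state repeats earlier — so the cycle the system enters has period 16.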